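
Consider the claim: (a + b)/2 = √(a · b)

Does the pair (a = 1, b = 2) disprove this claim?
Substituting a = 1, b = 2:
LHS = (1 + 2)/2 = 3/2
RHS = √(1 · 2) = √(2) ≈ 1.414

Since LHS ≠ RHS, this pair disproves the claim.

Answer: Yes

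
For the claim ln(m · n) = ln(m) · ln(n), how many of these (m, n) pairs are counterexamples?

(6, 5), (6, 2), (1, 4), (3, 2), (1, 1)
4

Testing each pair:
(6, 5): LHS = ln(30) ≈ 3.401, RHS = ln(5)·ln(6) ≈ 2.884 → counterexample
(6, 2): LHS = ln(12) ≈ 2.485, RHS = ln(2)·ln(6) ≈ 1.242 → counterexample
(1, 4): LHS = ln(4) ≈ 1.386, RHS = 0 → counterexample
(3, 2): LHS = ln(6) ≈ 1.792, RHS = ln(2)·ln(3) ≈ 0.7615 → counterexample
(1, 1): LHS = 0, RHS = 0 → satisfies claim

That makes 4 counterexamples.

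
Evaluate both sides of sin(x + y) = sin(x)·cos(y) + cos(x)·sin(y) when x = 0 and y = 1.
LHS = sin(0 + 1) = sin(1) ≈ 0.8415
RHS = sin(0)·cos(1) + cos(0)·sin(1) = sin(1) ≈ 0.8415

LHS = RHS: the two sides agree.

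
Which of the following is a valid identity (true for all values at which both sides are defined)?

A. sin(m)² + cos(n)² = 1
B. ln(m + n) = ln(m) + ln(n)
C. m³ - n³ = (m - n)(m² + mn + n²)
C

A: fails at (4, 5) — LHS = cos(5)² + sin(4)² ≈ 0.6532, RHS = 1.
B: fails at (2, 3) — LHS = ln(5) ≈ 1.609, RHS = ln(2) + ln(3) ≈ 1.792.
C: holds — e.g. at (2, 7), both sides equal -335.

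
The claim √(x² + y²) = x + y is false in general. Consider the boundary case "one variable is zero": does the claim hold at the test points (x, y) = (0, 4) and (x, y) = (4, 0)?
At (0, 4): LHS = 4, RHS = 4 → equal
At (4, 0): LHS = 4, RHS = 4 → equal

So the claim does hold at both of these boundary points, even though it is not an identity.

Answer: Yes, holds at both test points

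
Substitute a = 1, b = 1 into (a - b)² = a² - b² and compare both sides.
LHS = (1 - 1)² = 0
RHS = 1² - 1² = 0

LHS = RHS: the two sides agree.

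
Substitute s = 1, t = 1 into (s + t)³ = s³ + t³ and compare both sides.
LHS = (1 + 1)³ = 8
RHS = 1³ + 1³ = 2

LHS ≠ RHS, so the equation does not hold here.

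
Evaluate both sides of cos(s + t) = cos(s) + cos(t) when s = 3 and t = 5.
LHS = cos(3 + 5) = cos(8) ≈ -0.1455
RHS = cos(3) + cos(5) ≈ -0.7063

LHS ≠ RHS (they differ by about 0.5608), so the equation does not hold here.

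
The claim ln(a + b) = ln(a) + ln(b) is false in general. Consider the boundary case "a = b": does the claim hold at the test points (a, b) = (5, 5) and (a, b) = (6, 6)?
At (5, 5): LHS = ln(10) ≈ 2.303 ≠ RHS = 2·ln(5) ≈ 3.219
At (6, 6): LHS = ln(12) ≈ 2.485 ≠ RHS = 2·ln(6) ≈ 3.584

Answer: No, fails at both test points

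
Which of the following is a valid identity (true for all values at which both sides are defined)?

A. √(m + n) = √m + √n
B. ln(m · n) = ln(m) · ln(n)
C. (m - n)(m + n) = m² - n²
A: fails at (5, 5) — LHS = √(10) ≈ 3.162, RHS = 2·√(5) ≈ 4.472.
B: fails at (2, 3) — LHS = ln(6) ≈ 1.792, RHS = ln(2)·ln(3) ≈ 0.7615.
C: holds — e.g. at (3, 3), both sides equal 0.

Answer: C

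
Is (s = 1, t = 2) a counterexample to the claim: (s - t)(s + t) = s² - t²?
Substituting s = 1, t = 2:
LHS = (1 - 2)(1 + 2) = -3
RHS = 1² - 2² = -3

The sides agree, so this pair does not disprove the claim.

Answer: No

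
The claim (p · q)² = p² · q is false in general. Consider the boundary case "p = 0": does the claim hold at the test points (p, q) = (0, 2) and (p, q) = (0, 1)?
At (0, 2): LHS = 0, RHS = 0 → equal
At (0, 1): LHS = 0, RHS = 0 → equal

So the claim does hold at both of these boundary points, even though it is not an identity.

Answer: Yes, holds at both test points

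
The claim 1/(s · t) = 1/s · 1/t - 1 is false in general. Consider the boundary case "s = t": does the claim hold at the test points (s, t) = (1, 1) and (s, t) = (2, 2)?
At (1, 1): LHS = 1 ≠ RHS = 0
At (2, 2): LHS = 1/4 ≠ RHS = -3/4

Answer: No, fails at both test points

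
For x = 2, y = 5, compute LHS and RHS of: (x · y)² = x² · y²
LHS = (2 · 5)² = 100
RHS = 2² · 5² = 100

LHS = RHS: the two sides agree.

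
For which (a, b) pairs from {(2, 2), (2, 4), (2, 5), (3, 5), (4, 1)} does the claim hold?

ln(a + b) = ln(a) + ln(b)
Testing each pair:
(2, 2): LHS = ln(4) ≈ 1.386, RHS = 2·ln(2) ≈ 1.386 → holds
(2, 4): LHS = ln(6) ≈ 1.792, RHS = ln(2) + ln(4) ≈ 2.079 → fails
(2, 5): LHS = ln(7) ≈ 1.946, RHS = ln(2) + ln(5) ≈ 2.303 → fails
(3, 5): LHS = ln(8) ≈ 2.079, RHS = ln(3) + ln(5) ≈ 2.708 → fails
(4, 1): LHS = ln(5) ≈ 1.609, RHS = ln(4) ≈ 1.386 → fails

1 of 5 pairs satisfies the claim.

Answer: (2, 2)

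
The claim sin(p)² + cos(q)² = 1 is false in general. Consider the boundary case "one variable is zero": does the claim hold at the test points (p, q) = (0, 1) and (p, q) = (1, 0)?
At (0, 1): LHS = cos(1)² ≈ 0.2919 ≠ RHS = 1
At (1, 0): LHS = sin(1)² + 1 ≈ 1.708 ≠ RHS = 1

Answer: No, fails at both test points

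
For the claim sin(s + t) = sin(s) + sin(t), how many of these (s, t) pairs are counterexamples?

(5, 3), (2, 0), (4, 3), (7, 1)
Testing each pair:
(5, 3): LHS = sin(8) ≈ 0.9894, RHS = sin(5) + sin(3) ≈ -0.8178 → counterexample
(2, 0): LHS = sin(2) ≈ 0.9093, RHS = sin(2) ≈ 0.9093 → satisfies claim
(4, 3): LHS = sin(7) ≈ 0.657, RHS = sin(4) + sin(3) ≈ -0.6157 → counterexample
(7, 1): LHS = sin(8) ≈ 0.9894, RHS = sin(7) + sin(1) ≈ 1.498 → counterexample

That makes 3 counterexamples.

Answer: 3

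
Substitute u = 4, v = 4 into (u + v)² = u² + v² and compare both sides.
LHS = (4 + 4)² = 64
RHS = 4² + 4² = 32

LHS ≠ RHS, so the equation does not hold here.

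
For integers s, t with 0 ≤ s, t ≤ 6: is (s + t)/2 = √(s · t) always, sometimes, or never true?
Sometimes true

It holds at (s, t) = (6, 6) (both sides equal 6), but fails at (s, t) = (2, 0) (LHS = 1, RHS = 0).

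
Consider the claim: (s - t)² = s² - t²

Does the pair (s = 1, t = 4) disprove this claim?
Substituting s = 1, t = 4:
LHS = (1 - 4)² = 9
RHS = 1² - 4² = -15

Since LHS ≠ RHS, this pair disproves the claim.

Answer: Yes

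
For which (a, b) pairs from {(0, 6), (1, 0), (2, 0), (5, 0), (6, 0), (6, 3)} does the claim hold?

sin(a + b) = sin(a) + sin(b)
Testing each pair:
(0, 6): LHS = sin(6) ≈ -0.2794, RHS = sin(6) ≈ -0.2794 → holds
(1, 0): LHS = sin(1) ≈ 0.8415, RHS = sin(1) ≈ 0.8415 → holds
(2, 0): LHS = sin(2) ≈ 0.9093, RHS = sin(2) ≈ 0.9093 → holds
(5, 0): LHS = sin(5) ≈ -0.9589, RHS = sin(5) ≈ -0.9589 → holds
(6, 0): LHS = sin(6) ≈ -0.2794, RHS = sin(6) ≈ -0.2794 → holds
(6, 3): LHS = sin(9) ≈ 0.4121, RHS = sin(6) + sin(3) ≈ -0.1383 → fails

5 of 6 pairs satisfy the claim.

Answer: (0, 6), (1, 0), (2, 0), (5, 0), (6, 0)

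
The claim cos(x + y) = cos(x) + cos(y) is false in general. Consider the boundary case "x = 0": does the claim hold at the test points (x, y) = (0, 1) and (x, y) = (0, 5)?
At (0, 1): LHS = cos(1) ≈ 0.5403 ≠ RHS = cos(1) + 1 ≈ 1.54
At (0, 5): LHS = cos(5) ≈ 0.2837 ≠ RHS = cos(5) + 1 ≈ 1.284

Answer: No, fails at both test points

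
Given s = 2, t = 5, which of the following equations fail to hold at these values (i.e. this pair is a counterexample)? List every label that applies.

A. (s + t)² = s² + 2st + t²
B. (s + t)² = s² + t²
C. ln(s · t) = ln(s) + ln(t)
Evaluating each claim at the given values:
A. LHS = 49, RHS = 49 → holds here (LHS = RHS)
B. LHS = 49, RHS = 29 → fails here (LHS ≠ RHS)
C. LHS = ln(10) ≈ 2.303, RHS = ln(2) + ln(5) ≈ 2.303 → holds here (LHS = RHS)

Answer: B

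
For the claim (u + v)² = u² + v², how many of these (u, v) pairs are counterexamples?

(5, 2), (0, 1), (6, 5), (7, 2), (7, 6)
4

Testing each pair:
(5, 2): LHS = 49, RHS = 29 → counterexample
(0, 1): LHS = 1, RHS = 1 → satisfies claim
(6, 5): LHS = 121, RHS = 61 → counterexample
(7, 2): LHS = 81, RHS = 53 → counterexample
(7, 6): LHS = 169, RHS = 85 → counterexample

That makes 4 counterexamples.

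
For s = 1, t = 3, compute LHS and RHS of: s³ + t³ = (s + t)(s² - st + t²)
LHS = 1³ + 3³ = 28
RHS = (1 + 3)(1² - 1·3 + 3²) = 28

LHS = RHS: the two sides agree.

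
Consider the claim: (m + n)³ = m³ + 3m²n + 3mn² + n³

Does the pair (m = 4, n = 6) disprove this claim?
Substituting m = 4, n = 6:
LHS = (4 + 6)³ = 1000
RHS = 4³ + 3·4²·6 + 3·4·6² + 6³ = 1000

The sides agree, so this pair does not disprove the claim.

Answer: No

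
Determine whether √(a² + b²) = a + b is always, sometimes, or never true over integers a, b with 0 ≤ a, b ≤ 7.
Sometimes true

It holds at (a, b) = (0, 2) (both sides equal 2), but fails at (a, b) = (7, 1) (LHS = 5·√(2) ≈ 7.071, RHS = 8).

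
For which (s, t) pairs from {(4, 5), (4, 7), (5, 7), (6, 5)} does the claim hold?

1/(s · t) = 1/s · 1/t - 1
None

Testing each pair:
(4, 5): LHS = 1/20, RHS = -19/20 → fails
(4, 7): LHS = 1/28, RHS = -27/28 → fails
(5, 7): LHS = 1/35, RHS = -34/35 → fails
(6, 5): LHS = 1/30, RHS = -29/30 → fails

No pair satisfies the claim.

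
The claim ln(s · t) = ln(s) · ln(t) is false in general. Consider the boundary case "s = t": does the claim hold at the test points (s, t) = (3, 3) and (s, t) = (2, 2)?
At (3, 3): LHS = ln(9) ≈ 2.197 ≠ RHS = ln(3)² ≈ 1.207
At (2, 2): LHS = ln(4) ≈ 1.386 ≠ RHS = ln(2)² ≈ 0.4805

Answer: No, fails at both test points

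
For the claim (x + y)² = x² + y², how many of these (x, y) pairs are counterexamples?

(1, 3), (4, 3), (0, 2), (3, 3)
Testing each pair:
(1, 3): LHS = 16, RHS = 10 → counterexample
(4, 3): LHS = 49, RHS = 25 → counterexample
(0, 2): LHS = 4, RHS = 4 → satisfies claim
(3, 3): LHS = 36, RHS = 18 → counterexample

That makes 3 counterexamples.

Answer: 3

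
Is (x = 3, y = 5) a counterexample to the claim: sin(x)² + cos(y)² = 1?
Yes

Substituting x = 3, y = 5:
LHS = sin(3)² + cos(5)² ≈ 0.1004
RHS = 1

Since LHS ≠ RHS, this pair disproves the claim.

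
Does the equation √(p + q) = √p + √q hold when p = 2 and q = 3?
Substituting p = 2, q = 3:

LHS = √(2 + 3) = √(5) ≈ 2.236
RHS = √2 + √3 = √(2) + √(3) ≈ 3.146

LHS ≠ RHS, so the equation does not hold at this point.

Answer: Fails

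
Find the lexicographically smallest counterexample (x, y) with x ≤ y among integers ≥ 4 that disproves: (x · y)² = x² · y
(x, y) = (4, 4)

Substituting (4, 4) into the claim:
LHS = (4 · 4)² = 256
RHS = 4² · 4 = 64

Since LHS ≠ RHS, this pair disproves the claim, and no lexicographically smaller pair (x ≤ y, integers ≥ 4) does.

For instance (4, 5) is also a counterexample (LHS = 400, RHS = 80), but it's lexicographically larger.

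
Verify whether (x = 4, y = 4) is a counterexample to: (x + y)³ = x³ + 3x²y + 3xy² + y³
Substituting x = 4, y = 4:
LHS = (4 + 4)³ = 512
RHS = 4³ + 3·4²·4 + 3·4·4² + 4³ = 512

The sides agree, so this pair does not disprove the claim.

Answer: No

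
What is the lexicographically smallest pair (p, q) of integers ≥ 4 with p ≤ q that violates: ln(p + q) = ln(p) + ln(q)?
Substituting (4, 4) into the claim:
LHS = ln(4 + 4) = ln(8) ≈ 2.079
RHS = ln(4) + ln(4) = 2·ln(4) ≈ 2.773

Since LHS ≠ RHS, this pair disproves the claim, and no lexicographically smaller pair (p ≤ q, integers ≥ 4) does.

For instance (7, 7) is also a counterexample (LHS = ln(14) ≈ 2.639, RHS = 2·ln(7) ≈ 3.892), but it's lexicographically larger.

Answer: (p, q) = (4, 4)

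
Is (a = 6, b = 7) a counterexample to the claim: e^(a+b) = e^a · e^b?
No

Substituting a = 6, b = 7:
LHS = e^(6+7) = e^13 ≈ 442413.4
RHS = e^6 · e^7 = e^13 ≈ 442413.4

The sides agree, so this pair does not disprove the claim.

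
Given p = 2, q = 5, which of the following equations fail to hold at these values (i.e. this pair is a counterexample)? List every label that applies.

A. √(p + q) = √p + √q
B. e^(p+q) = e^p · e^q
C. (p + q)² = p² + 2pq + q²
A

Evaluating each claim at the given values:
A. LHS = √(7) ≈ 2.646, RHS = √(2) + √(5) ≈ 3.65 → fails here (LHS ≠ RHS)
B. LHS = e^7 ≈ 1097, RHS = e^7 ≈ 1097 → holds here (LHS = RHS)
C. LHS = 49, RHS = 49 → holds here (LHS = RHS)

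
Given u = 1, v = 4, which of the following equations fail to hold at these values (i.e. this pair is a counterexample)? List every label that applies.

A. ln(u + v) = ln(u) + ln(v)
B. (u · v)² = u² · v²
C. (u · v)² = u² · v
A, C

Evaluating each claim at the given values:
A. LHS = ln(5) ≈ 1.609, RHS = ln(4) ≈ 1.386 → fails here (LHS ≠ RHS)
B. LHS = 16, RHS = 16 → holds here (LHS = RHS)
C. LHS = 16, RHS = 4 → fails here (LHS ≠ RHS)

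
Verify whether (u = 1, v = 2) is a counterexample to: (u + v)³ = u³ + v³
Substituting u = 1, v = 2:
LHS = (1 + 2)³ = 27
RHS = 1³ + 2³ = 9

Since LHS ≠ RHS, this pair disproves the claim.

Answer: Yes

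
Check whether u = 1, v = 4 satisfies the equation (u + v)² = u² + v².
Substituting u = 1, v = 4:

LHS = (1 + 4)² = 25
RHS = 1² + 4² = 17

LHS ≠ RHS, so the equation does not hold at this point.

Answer: Fails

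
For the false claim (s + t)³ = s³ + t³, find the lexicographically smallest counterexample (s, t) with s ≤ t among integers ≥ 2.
(s, t) = (2, 2)

Substituting (2, 2) into the claim:
LHS = (2 + 2)³ = 64
RHS = 2³ + 2³ = 16

Since LHS ≠ RHS, this pair disproves the claim, and no lexicographically smaller pair (s ≤ t, integers ≥ 2) does.

For instance (5, 5) is also a counterexample (LHS = 1000, RHS = 250), but it's lexicographically larger.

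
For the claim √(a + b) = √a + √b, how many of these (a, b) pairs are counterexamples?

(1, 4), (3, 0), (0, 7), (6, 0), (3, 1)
Testing each pair:
(1, 4): LHS = √(5) ≈ 2.236, RHS = 3 → counterexample
(3, 0): LHS = √(3) ≈ 1.732, RHS = √(3) ≈ 1.732 → satisfies claim
(0, 7): LHS = √(7) ≈ 2.646, RHS = √(7) ≈ 2.646 → satisfies claim
(6, 0): LHS = √(6) ≈ 2.449, RHS = √(6) ≈ 2.449 → satisfies claim
(3, 1): LHS = 2, RHS = 1 + √(3) ≈ 2.732 → counterexample

That makes 2 counterexamples.

Answer: 2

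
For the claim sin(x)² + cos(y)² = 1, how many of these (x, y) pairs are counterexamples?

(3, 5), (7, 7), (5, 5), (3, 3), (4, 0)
2

Testing each pair:
(3, 5): LHS = sin(3)² + cos(5)² ≈ 0.1004, RHS = 1 → counterexample
(7, 7): LHS = sin(7)² + cos(7)² = 1, RHS = 1 → satisfies claim
(5, 5): LHS = cos(5)² + sin(5)² = 1, RHS = 1 → satisfies claim
(3, 3): LHS = sin(3)² + cos(3)² = 1, RHS = 1 → satisfies claim
(4, 0): LHS = sin(4)² + 1 ≈ 1.573, RHS = 1 → counterexample

That makes 2 counterexamples.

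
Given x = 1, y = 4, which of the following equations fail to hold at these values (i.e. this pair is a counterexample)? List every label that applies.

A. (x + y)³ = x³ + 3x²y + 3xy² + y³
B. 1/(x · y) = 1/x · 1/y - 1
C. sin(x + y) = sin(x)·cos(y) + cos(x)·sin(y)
Evaluating each claim at the given values:
A. LHS = 125, RHS = 125 → holds here (LHS = RHS)
B. LHS = 1/4, RHS = -3/4 → fails here (LHS ≠ RHS)
C. LHS = sin(5) ≈ -0.9589, RHS = sin(1)·cos(4) + sin(4)·cos(1) ≈ -0.9589 → holds here (LHS = RHS)

Answer: B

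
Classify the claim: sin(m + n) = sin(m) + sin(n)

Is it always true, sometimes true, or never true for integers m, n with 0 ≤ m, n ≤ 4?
Sometimes true

It holds at (m, n) = (2, 0) (both sides equal sin(2) ≈ 0.9093), but fails at (m, n) = (2, 3) (LHS = sin(5) ≈ -0.9589, RHS = sin(3) + sin(2) ≈ 1.05).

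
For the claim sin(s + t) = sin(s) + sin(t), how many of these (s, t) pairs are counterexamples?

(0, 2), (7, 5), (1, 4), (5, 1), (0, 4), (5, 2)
Testing each pair:
(0, 2): LHS = sin(2) ≈ 0.9093, RHS = sin(2) ≈ 0.9093 → satisfies claim
(7, 5): LHS = sin(12) ≈ -0.5366, RHS = sin(5) + sin(7) ≈ -0.3019 → counterexample
(1, 4): LHS = sin(5) ≈ -0.9589, RHS = sin(4) + sin(1) ≈ 0.08467 → counterexample
(5, 1): LHS = sin(6) ≈ -0.2794, RHS = sin(5) + sin(1) ≈ -0.1175 → counterexample
(0, 4): LHS = sin(4) ≈ -0.7568, RHS = sin(4) ≈ -0.7568 → satisfies claim
(5, 2): LHS = sin(7) ≈ 0.657, RHS = sin(5) + sin(2) ≈ -0.04963 → counterexample

That makes 4 counterexamples.

Answer: 4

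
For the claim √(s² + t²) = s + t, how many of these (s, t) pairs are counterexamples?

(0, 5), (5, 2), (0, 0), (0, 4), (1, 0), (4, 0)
1

Testing each pair:
(0, 5): LHS = 5, RHS = 5 → satisfies claim
(5, 2): LHS = √(29) ≈ 5.385, RHS = 7 → counterexample
(0, 0): LHS = 0, RHS = 0 → satisfies claim
(0, 4): LHS = 4, RHS = 4 → satisfies claim
(1, 0): LHS = 1, RHS = 1 → satisfies claim
(4, 0): LHS = 4, RHS = 4 → satisfies claim

That makes 1 counterexample.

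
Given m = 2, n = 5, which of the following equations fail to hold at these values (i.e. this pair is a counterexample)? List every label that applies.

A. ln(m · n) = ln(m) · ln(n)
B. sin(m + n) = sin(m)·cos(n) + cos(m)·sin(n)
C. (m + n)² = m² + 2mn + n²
Evaluating each claim at the given values:
A. LHS = ln(10) ≈ 2.303, RHS = ln(2)·ln(5) ≈ 1.116 → fails here (LHS ≠ RHS)
B. LHS = sin(7) ≈ 0.657, RHS = sin(2)·cos(5) + sin(5)·cos(2) ≈ 0.657 → holds here (LHS = RHS)
C. LHS = 49, RHS = 49 → holds here (LHS = RHS)

Answer: A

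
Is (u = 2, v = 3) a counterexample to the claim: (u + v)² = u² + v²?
Substituting u = 2, v = 3:
LHS = (2 + 3)² = 25
RHS = 2² + 3² = 13

Since LHS ≠ RHS, this pair disproves the claim.

Answer: Yes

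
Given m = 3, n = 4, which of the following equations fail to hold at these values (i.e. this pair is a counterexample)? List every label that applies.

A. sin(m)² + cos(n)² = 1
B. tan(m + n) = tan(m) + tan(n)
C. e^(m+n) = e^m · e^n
Evaluating each claim at the given values:
A. LHS = sin(3)² + cos(4)² ≈ 0.4472, RHS = 1 → fails here (LHS ≠ RHS)
B. LHS = tan(7) ≈ 0.8714, RHS = tan(3) + tan(4) ≈ 1.015 → fails here (LHS ≠ RHS)
C. LHS = e^7 ≈ 1097, RHS = e^7 ≈ 1097 → holds here (LHS = RHS)

Answer: A, B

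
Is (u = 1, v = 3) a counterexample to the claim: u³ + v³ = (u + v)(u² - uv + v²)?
No

Substituting u = 1, v = 3:
LHS = 1³ + 3³ = 28
RHS = (1 + 3)(1² - 1·3 + 3²) = 28

The sides agree, so this pair does not disprove the claim.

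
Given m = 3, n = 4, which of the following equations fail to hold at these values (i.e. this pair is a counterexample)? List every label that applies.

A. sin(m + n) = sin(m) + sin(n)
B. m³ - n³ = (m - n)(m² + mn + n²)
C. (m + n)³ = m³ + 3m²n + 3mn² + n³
A

Evaluating each claim at the given values:
A. LHS = sin(7) ≈ 0.657, RHS = sin(4) + sin(3) ≈ -0.6157 → fails here (LHS ≠ RHS)
B. LHS = -37, RHS = -37 → holds here (LHS = RHS)
C. LHS = 343, RHS = 343 → holds here (LHS = RHS)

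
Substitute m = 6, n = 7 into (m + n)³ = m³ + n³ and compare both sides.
LHS = (6 + 7)³ = 2197
RHS = 6³ + 7³ = 559

LHS ≠ RHS, so the equation does not hold here.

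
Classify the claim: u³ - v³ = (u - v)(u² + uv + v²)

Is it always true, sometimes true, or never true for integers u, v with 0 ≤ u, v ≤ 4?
Always true

The identity holds for every pair in the range. For instance at (u, v) = (0, 3): both sides equal -27.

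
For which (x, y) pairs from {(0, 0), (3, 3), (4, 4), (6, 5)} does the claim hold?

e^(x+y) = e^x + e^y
None

Testing each pair:
(0, 0): LHS = 1, RHS = 2 → fails
(3, 3): LHS = e^6 ≈ 403.4, RHS = 2·e^3 ≈ 40.17 → fails
(4, 4): LHS = e^8 ≈ 2981, RHS = 2·e^4 ≈ 109.2 → fails
(6, 5): LHS = e^11 ≈ 59874.1, RHS = e^5 + e^6 ≈ 551.8 → fails

No pair satisfies the claim.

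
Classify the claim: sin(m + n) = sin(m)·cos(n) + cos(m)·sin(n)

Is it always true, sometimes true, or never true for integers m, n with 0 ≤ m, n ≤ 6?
Always true

The identity holds for every pair in the range. For instance at (m, n) = (4, 4): both sides equal sin(8) ≈ 0.9894.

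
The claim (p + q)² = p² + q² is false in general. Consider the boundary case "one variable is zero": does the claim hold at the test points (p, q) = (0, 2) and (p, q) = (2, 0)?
Yes, holds at both test points

At (0, 2): LHS = 4, RHS = 4 → equal
At (2, 0): LHS = 4, RHS = 4 → equal

So the claim does hold at both of these boundary points, even though it is not an identity.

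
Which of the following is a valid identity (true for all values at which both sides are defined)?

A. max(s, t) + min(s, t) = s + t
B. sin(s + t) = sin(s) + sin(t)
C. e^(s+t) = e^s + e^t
A: holds — e.g. at (3, 5), both sides equal 8.
B: fails at (1, 5) — LHS = sin(6) ≈ -0.2794, RHS = sin(5) + sin(1) ≈ -0.1175.
C: fails at (4, 5) — LHS = e^9 ≈ 8103, RHS = e^4 + e^5 ≈ 203.

Answer: A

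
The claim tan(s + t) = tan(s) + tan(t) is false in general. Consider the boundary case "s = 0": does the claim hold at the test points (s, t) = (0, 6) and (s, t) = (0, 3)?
Yes, holds at both test points

At (0, 6): LHS = tan(6) ≈ -0.291, RHS = tan(6) ≈ -0.291 → equal
At (0, 3): LHS = tan(3) ≈ -0.1425, RHS = tan(3) ≈ -0.1425 → equal

So the claim does hold at both of these boundary points, even though it is not an identity.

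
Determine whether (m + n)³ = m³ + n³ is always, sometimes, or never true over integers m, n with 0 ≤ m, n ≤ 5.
It holds at (m, n) = (1, 0) (both sides equal 1), but fails at (m, n) = (5, 4) (LHS = 729, RHS = 189).

Answer: Sometimes true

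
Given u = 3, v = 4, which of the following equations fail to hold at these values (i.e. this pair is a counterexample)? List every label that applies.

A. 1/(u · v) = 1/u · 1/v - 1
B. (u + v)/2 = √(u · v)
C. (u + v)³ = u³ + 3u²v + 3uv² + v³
A, B

Evaluating each claim at the given values:
A. LHS = 1/12, RHS = -11/12 → fails here (LHS ≠ RHS)
B. LHS = 7/2, RHS = 2·√(3) ≈ 3.464 → fails here (LHS ≠ RHS)
C. LHS = 343, RHS = 343 → holds here (LHS = RHS)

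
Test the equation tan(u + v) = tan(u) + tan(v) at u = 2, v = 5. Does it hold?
Substituting u = 2, v = 5:

LHS = tan(2 + 5) = tan(7) ≈ 0.8714
RHS = tan(2) + tan(5) ≈ -5.566

LHS ≠ RHS, so the equation does not hold at this point.

Answer: Fails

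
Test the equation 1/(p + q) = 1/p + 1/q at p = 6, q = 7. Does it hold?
Substituting p = 6, q = 7:

LHS = 1/(6 + 7) = 1/13
RHS = 1/6 + 1/7 = 13/42

LHS ≠ RHS, so the equation does not hold at this point.

Answer: Fails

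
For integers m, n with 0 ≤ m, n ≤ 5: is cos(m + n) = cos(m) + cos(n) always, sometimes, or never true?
Never true

The claim fails for every pair in the range. For instance at (m, n) = (3, 3): LHS = cos(6) ≈ 0.9602, RHS = 2·cos(3) ≈ -1.98.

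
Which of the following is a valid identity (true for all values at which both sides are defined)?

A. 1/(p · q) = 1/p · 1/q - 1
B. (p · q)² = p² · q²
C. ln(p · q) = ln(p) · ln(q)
B

A: fails at (3, 4) — LHS = 1/12, RHS = -11/12.
B: holds — e.g. at (2, 2), both sides equal 16.
C: fails at (1, 2) — LHS = ln(2) ≈ 0.6931, RHS = 0.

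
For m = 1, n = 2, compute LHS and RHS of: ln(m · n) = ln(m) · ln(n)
LHS = ln(1 · 2) = ln(2) ≈ 0.6931
RHS = ln(1) · ln(2) = 0

LHS ≠ RHS (they differ by about 0.6931), so the equation does not hold here.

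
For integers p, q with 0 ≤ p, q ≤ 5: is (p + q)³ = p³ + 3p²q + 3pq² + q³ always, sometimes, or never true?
The identity holds for every pair in the range. For instance at (p, q) = (2, 0): both sides equal 8.

Answer: Always true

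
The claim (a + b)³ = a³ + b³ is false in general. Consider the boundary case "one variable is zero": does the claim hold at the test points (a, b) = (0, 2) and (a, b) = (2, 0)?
At (0, 2): LHS = 8, RHS = 8 → equal
At (2, 0): LHS = 8, RHS = 8 → equal

So the claim does hold at both of these boundary points, even though it is not an identity.

Answer: Yes, holds at both test points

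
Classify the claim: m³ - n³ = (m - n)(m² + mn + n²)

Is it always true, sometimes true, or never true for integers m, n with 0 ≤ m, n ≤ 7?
The identity holds for every pair in the range. For instance at (m, n) = (0, 3): both sides equal -27.

Answer: Always true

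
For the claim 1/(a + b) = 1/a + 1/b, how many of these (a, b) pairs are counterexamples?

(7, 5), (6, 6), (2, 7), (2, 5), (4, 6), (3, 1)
Testing each pair:
(7, 5): LHS = 1/12, RHS = 12/35 → counterexample
(6, 6): LHS = 1/12, RHS = 1/3 → counterexample
(2, 7): LHS = 1/9, RHS = 9/14 → counterexample
(2, 5): LHS = 1/7, RHS = 7/10 → counterexample
(4, 6): LHS = 1/10, RHS = 5/12 → counterexample
(3, 1): LHS = 1/4, RHS = 4/3 → counterexample

That makes 6 counterexamples.

Answer: 6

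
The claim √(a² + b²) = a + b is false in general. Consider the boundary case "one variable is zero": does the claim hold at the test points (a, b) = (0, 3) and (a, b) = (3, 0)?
Yes, holds at both test points

At (0, 3): LHS = 3, RHS = 3 → equal
At (3, 0): LHS = 3, RHS = 3 → equal

So the claim does hold at both of these boundary points, even though it is not an identity.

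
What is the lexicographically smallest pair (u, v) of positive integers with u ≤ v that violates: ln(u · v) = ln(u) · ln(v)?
(u, v) = (1, 2)

At (1, 1): both sides equal 0, so it holds there.

Substituting (1, 2) into the claim:
LHS = ln(1 · 2) = ln(2) ≈ 0.6931
RHS = ln(1) · ln(2) = 0

Since LHS ≠ RHS, this pair disproves the claim, and no lexicographically smaller pair (u ≤ v, positive integers) does.

For instance (2, 2) is also a counterexample (LHS = ln(4) ≈ 1.386, RHS = ln(2)² ≈ 0.4805), but it's lexicographically larger.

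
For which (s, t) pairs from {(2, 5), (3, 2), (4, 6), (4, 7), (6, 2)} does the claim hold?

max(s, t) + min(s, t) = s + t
All pairs

Testing each pair:
(2, 5): LHS = 7, RHS = 7 → holds
(3, 2): LHS = 5, RHS = 5 → holds
(4, 6): LHS = 10, RHS = 10 → holds
(4, 7): LHS = 11, RHS = 11 → holds
(6, 2): LHS = 8, RHS = 8 → holds

Every pair satisfies the claim.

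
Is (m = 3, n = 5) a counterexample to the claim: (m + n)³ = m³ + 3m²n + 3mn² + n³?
Substituting m = 3, n = 5:
LHS = (3 + 5)³ = 512
RHS = 3³ + 3·3²·5 + 3·3·5² + 5³ = 512

The sides agree, so this pair does not disprove the claim.

Answer: No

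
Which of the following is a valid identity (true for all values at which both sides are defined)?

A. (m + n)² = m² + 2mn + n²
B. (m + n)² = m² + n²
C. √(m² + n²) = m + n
A: holds — e.g. at (1, 4), both sides equal 25.
B: fails at (2, 5) — LHS = 49, RHS = 29.
C: fails at (6, 7) — LHS = √(85) ≈ 9.22, RHS = 13.

Answer: A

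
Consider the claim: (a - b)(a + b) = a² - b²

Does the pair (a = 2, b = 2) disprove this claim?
No

Substituting a = 2, b = 2:
LHS = (2 - 2)(2 + 2) = 0
RHS = 2² - 2² = 0

The sides agree, so this pair does not disprove the claim.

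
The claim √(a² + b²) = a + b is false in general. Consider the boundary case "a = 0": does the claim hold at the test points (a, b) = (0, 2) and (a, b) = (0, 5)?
At (0, 2): LHS = 2, RHS = 2 → equal
At (0, 5): LHS = 5, RHS = 5 → equal

So the claim does hold at both of these boundary points, even though it is not an identity.

Answer: Yes, holds at both test points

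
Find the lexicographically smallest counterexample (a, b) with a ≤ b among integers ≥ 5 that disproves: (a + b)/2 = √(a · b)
(a, b) = (5, 6)

At (5, 5): both sides equal 5, so it holds there.

Substituting (5, 6) into the claim:
LHS = (5 + 6)/2 = 11/2
RHS = √(5 · 6) = √(30) ≈ 5.477

Since LHS ≠ RHS, this pair disproves the claim, and no lexicographically smaller pair (a ≤ b, integers ≥ 5) does.

For instance (5, 7) is also a counterexample (LHS = 6, RHS = √(35) ≈ 5.916), but it's lexicographically larger.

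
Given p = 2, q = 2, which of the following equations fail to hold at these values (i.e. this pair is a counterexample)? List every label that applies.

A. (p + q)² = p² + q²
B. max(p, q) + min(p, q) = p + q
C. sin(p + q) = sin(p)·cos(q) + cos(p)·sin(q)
Evaluating each claim at the given values:
A. LHS = 16, RHS = 8 → fails here (LHS ≠ RHS)
B. LHS = 4, RHS = 4 → holds here (LHS = RHS)
C. LHS = sin(4) ≈ -0.7568, RHS = 2·sin(2)·cos(2) ≈ -0.7568 → holds here (LHS = RHS)

Answer: A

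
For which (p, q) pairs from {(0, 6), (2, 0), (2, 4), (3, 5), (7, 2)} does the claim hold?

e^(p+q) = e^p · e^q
All pairs

Testing each pair:
(0, 6): LHS = e^6 ≈ 403.4, RHS = e^6 ≈ 403.4 → holds
(2, 0): LHS = e^2 ≈ 7.389, RHS = e^2 ≈ 7.389 → holds
(2, 4): LHS = e^6 ≈ 403.4, RHS = e^6 ≈ 403.4 → holds
(3, 5): LHS = e^8 ≈ 2981, RHS = e^8 ≈ 2981 → holds
(7, 2): LHS = e^9 ≈ 8103, RHS = e^9 ≈ 8103 → holds

Every pair satisfies the claim.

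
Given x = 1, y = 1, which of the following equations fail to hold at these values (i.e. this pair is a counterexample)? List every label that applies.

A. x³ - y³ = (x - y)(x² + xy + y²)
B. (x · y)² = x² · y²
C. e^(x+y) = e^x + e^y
Evaluating each claim at the given values:
A. LHS = 0, RHS = 0 → holds here (LHS = RHS)
B. LHS = 1, RHS = 1 → holds here (LHS = RHS)
C. LHS = e^2 ≈ 7.389, RHS = 2·e ≈ 5.437 → fails here (LHS ≠ RHS)

Answer: C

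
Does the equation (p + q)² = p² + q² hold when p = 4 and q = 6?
Fails

Substituting p = 4, q = 6:

LHS = (4 + 6)² = 100
RHS = 4² + 6² = 52

LHS ≠ RHS, so the equation does not hold at this point.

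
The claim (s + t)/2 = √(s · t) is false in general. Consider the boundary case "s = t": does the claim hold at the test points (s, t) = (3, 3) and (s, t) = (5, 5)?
At (3, 3): LHS = 3, RHS = 3 → equal
At (5, 5): LHS = 5, RHS = 5 → equal

So the claim does hold at both of these boundary points, even though it is not an identity.

Answer: Yes, holds at both test points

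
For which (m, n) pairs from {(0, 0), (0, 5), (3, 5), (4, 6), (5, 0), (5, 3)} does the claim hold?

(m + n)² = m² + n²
(0, 0), (0, 5), (5, 0)

Testing each pair:
(0, 0): LHS = 0, RHS = 0 → holds
(0, 5): LHS = 25, RHS = 25 → holds
(3, 5): LHS = 64, RHS = 34 → fails
(4, 6): LHS = 100, RHS = 52 → fails
(5, 0): LHS = 25, RHS = 25 → holds
(5, 3): LHS = 64, RHS = 34 → fails

3 of 6 pairs satisfy the claim.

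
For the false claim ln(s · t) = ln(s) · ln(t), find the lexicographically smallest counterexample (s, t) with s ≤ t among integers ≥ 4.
Substituting (4, 4) into the claim:
LHS = ln(4 · 4) = ln(16) ≈ 2.773
RHS = ln(4) · ln(4) = ln(4)² ≈ 1.922

Since LHS ≠ RHS, this pair disproves the claim, and no lexicographically smaller pair (s ≤ t, integers ≥ 4) does.

For instance (7, 9) is also a counterexample (LHS = ln(63) ≈ 4.143, RHS = ln(7)·ln(9) ≈ 4.276), but it's lexicographically larger.

Answer: (s, t) = (4, 4)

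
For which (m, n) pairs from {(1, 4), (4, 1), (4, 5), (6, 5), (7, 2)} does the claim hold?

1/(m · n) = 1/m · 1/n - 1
None

Testing each pair:
(1, 4): LHS = 1/4, RHS = -3/4 → fails
(4, 1): LHS = 1/4, RHS = -3/4 → fails
(4, 5): LHS = 1/20, RHS = -19/20 → fails
(6, 5): LHS = 1/30, RHS = -29/30 → fails
(7, 2): LHS = 1/14, RHS = -13/14 → fails

No pair satisfies the claim.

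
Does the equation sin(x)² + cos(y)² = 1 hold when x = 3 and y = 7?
Fails

Substituting x = 3, y = 7:

LHS = sin(3)² + cos(7)² ≈ 0.5883
RHS = 1

LHS ≠ RHS, so the equation does not hold at this point.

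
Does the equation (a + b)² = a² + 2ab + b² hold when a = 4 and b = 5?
Substituting a = 4, b = 5:

LHS = (4 + 5)² = 81
RHS = 4² + 2·4·5 + 5² = 81

LHS = RHS, so the equation holds at this point.

Answer: Holds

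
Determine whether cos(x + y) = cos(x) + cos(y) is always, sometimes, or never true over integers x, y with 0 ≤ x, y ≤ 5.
Never true

The claim fails for every pair in the range. For instance at (x, y) = (5, 2): LHS = cos(7) ≈ 0.7539, RHS = cos(2) + cos(5) ≈ -0.1325.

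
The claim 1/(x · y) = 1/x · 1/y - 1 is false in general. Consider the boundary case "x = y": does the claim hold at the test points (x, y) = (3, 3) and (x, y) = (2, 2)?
No, fails at both test points

At (3, 3): LHS = 1/9 ≠ RHS = -8/9
At (2, 2): LHS = 1/4 ≠ RHS = -3/4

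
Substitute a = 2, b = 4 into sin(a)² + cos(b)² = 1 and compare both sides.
LHS = sin(2)² + cos(4)² ≈ 1.254
RHS = 1

LHS ≠ RHS (they differ by about 0.2541), so the equation does not hold here.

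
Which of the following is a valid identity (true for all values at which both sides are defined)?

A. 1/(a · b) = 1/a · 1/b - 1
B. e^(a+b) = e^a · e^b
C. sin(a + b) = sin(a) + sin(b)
B

A: fails at (2, 2) — LHS = 1/4, RHS = -3/4.
B: holds — e.g. at (1, 1), both sides equal e^2 ≈ 7.389.
C: fails at (1, 5) — LHS = sin(6) ≈ -0.2794, RHS = sin(5) + sin(1) ≈ -0.1175.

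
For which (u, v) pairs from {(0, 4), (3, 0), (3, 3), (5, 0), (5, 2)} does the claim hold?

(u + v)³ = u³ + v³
(0, 4), (3, 0), (5, 0)

Testing each pair:
(0, 4): LHS = 64, RHS = 64 → holds
(3, 0): LHS = 27, RHS = 27 → holds
(3, 3): LHS = 216, RHS = 54 → fails
(5, 0): LHS = 125, RHS = 125 → holds
(5, 2): LHS = 343, RHS = 133 → fails

3 of 5 pairs satisfy the claim.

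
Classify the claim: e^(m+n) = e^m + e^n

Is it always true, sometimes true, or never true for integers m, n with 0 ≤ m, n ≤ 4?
The claim fails for every pair in the range. For instance at (m, n) = (3, 4): LHS = e^7 ≈ 1097, RHS = e^3 + e^4 ≈ 74.68.

Answer: Never true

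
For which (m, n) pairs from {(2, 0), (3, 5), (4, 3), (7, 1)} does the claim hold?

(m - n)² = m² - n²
Testing each pair:
(2, 0): LHS = 4, RHS = 4 → holds
(3, 5): LHS = 4, RHS = -16 → fails
(4, 3): LHS = 1, RHS = 7 → fails
(7, 1): LHS = 36, RHS = 48 → fails

1 of 4 pairs satisfies the claim.

Answer: (2, 0)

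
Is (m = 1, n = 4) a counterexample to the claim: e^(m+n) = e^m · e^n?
No

Substituting m = 1, n = 4:
LHS = e^(1+4) = e^5 ≈ 148.4
RHS = e^1 · e^4 = e^5 ≈ 148.4

The sides agree, so this pair does not disprove the claim.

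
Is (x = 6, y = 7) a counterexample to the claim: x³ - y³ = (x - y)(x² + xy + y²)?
No

Substituting x = 6, y = 7:
LHS = 6³ - 7³ = -127
RHS = (6 - 7)(6² + 6·7 + 7²) = -127

The sides agree, so this pair does not disprove the claim.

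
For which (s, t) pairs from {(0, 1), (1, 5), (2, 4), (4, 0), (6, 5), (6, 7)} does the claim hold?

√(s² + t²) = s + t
Testing each pair:
(0, 1): LHS = 1, RHS = 1 → holds
(1, 5): LHS = √(26) ≈ 5.099, RHS = 6 → fails
(2, 4): LHS = 2·√(5) ≈ 4.472, RHS = 6 → fails
(4, 0): LHS = 4, RHS = 4 → holds
(6, 5): LHS = √(61) ≈ 7.81, RHS = 11 → fails
(6, 7): LHS = √(85) ≈ 9.22, RHS = 13 → fails

2 of 6 pairs satisfy the claim.

Answer: (0, 1), (4, 0)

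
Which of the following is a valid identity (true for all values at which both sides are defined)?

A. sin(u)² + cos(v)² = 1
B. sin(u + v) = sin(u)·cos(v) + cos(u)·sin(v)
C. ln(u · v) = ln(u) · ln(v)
A: fails at (1, 3) — LHS = sin(1)² + cos(3)² ≈ 1.688, RHS = 1.
B: holds — e.g. at (3, 3), both sides equal sin(6) ≈ -0.2794.
C: fails at (3, 3) — LHS = ln(9) ≈ 2.197, RHS = ln(3)² ≈ 1.207.

Answer: B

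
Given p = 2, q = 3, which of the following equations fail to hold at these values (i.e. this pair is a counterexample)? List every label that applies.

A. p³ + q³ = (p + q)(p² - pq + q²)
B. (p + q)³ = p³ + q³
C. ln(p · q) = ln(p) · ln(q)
B, C

Evaluating each claim at the given values:
A. LHS = 35, RHS = 35 → holds here (LHS = RHS)
B. LHS = 125, RHS = 35 → fails here (LHS ≠ RHS)
C. LHS = ln(6) ≈ 1.792, RHS = ln(2)·ln(3) ≈ 0.7615 → fails here (LHS ≠ RHS)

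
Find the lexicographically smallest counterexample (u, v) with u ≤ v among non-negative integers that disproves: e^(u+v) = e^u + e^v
Substituting (0, 0) into the claim:
LHS = e^(0+0) = 1
RHS = e^0 + e^0 = 2

Since LHS ≠ RHS, this pair disproves the claim, and no lexicographically smaller pair (u ≤ v, non-negative integers) does.

For instance (1, 3) is also a counterexample (LHS = e^4 ≈ 54.6, RHS = e + e^3 ≈ 22.8), but it's lexicographically larger.

Answer: (u, v) = (0, 0)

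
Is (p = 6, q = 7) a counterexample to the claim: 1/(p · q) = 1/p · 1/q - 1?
Yes

Substituting p = 6, q = 7:
LHS = 1/(6 · 7) = 1/42
RHS = 1/6 · 1/7 - 1 = -41/42

Since LHS ≠ RHS, this pair disproves the claim.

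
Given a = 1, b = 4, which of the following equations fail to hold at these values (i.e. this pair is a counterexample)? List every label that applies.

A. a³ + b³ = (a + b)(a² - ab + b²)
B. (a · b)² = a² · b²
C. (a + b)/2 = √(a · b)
Evaluating each claim at the given values:
A. LHS = 65, RHS = 65 → holds here (LHS = RHS)
B. LHS = 16, RHS = 16 → holds here (LHS = RHS)
C. LHS = 5/2, RHS = 2 → fails here (LHS ≠ RHS)

Answer: C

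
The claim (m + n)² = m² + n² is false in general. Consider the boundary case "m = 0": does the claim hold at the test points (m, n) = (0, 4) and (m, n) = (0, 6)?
At (0, 4): LHS = 16, RHS = 16 → equal
At (0, 6): LHS = 36, RHS = 36 → equal

So the claim does hold at both of these boundary points, even though it is not an identity.

Answer: Yes, holds at both test points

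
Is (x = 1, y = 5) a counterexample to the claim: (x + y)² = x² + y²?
Yes

Substituting x = 1, y = 5:
LHS = (1 + 5)² = 36
RHS = 1² + 5² = 26

Since LHS ≠ RHS, this pair disproves the claim.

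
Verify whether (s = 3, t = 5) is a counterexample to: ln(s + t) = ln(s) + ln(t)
Substituting s = 3, t = 5:
LHS = ln(3 + 5) = ln(8) ≈ 2.079
RHS = ln(3) + ln(5) ≈ 2.708

Since LHS ≠ RHS, this pair disproves the claim.

Answer: Yes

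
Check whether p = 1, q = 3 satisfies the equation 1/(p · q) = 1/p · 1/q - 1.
Substituting p = 1, q = 3:

LHS = 1/(1 · 3) = 1/3
RHS = 1/1 · 1/3 - 1 = -2/3

LHS ≠ RHS, so the equation does not hold at this point.

Answer: Fails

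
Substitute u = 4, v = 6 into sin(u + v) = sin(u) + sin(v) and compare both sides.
LHS = sin(4 + 6) = sin(10) ≈ -0.544
RHS = sin(4) + sin(6) ≈ -1.036

LHS ≠ RHS (they differ by about 0.4922), so the equation does not hold here.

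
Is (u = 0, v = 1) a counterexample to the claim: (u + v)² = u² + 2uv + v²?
No

Substituting u = 0, v = 1:
LHS = (0 + 1)² = 1
RHS = 0² + 2·0·1 + 1² = 1

The sides agree, so this pair does not disprove the claim.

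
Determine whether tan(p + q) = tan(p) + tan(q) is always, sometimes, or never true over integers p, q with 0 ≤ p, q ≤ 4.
Sometimes true

It holds at (p, q) = (0, 0) (both sides equal 0), but fails at (p, q) = (2, 4) (LHS = tan(6) ≈ -0.291, RHS = tan(2) + tan(4) ≈ -1.027).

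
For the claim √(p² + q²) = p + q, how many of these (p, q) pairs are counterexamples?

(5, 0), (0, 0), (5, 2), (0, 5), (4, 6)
2

Testing each pair:
(5, 0): LHS = 5, RHS = 5 → satisfies claim
(0, 0): LHS = 0, RHS = 0 → satisfies claim
(5, 2): LHS = √(29) ≈ 5.385, RHS = 7 → counterexample
(0, 5): LHS = 5, RHS = 5 → satisfies claim
(4, 6): LHS = 2·√(13) ≈ 7.211, RHS = 10 → counterexample

That makes 2 counterexamples.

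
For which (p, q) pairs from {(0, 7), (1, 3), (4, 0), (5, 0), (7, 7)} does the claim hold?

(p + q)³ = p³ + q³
(0, 7), (4, 0), (5, 0)

Testing each pair:
(0, 7): LHS = 343, RHS = 343 → holds
(1, 3): LHS = 64, RHS = 28 → fails
(4, 0): LHS = 64, RHS = 64 → holds
(5, 0): LHS = 125, RHS = 125 → holds
(7, 7): LHS = 2744, RHS = 686 → fails

3 of 5 pairs satisfy the claim.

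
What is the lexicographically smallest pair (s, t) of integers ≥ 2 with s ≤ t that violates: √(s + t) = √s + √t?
(s, t) = (2, 2)

Substituting (2, 2) into the claim:
LHS = √(2 + 2) = 2
RHS = √2 + √2 = 2·√(2) ≈ 2.828

Since LHS ≠ RHS, this pair disproves the claim, and no lexicographically smaller pair (s ≤ t, integers ≥ 2) does.

For instance (2, 7) is also a counterexample (LHS = 3, RHS = √(2) + √(7) ≈ 4.06), but it's lexicographically larger.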